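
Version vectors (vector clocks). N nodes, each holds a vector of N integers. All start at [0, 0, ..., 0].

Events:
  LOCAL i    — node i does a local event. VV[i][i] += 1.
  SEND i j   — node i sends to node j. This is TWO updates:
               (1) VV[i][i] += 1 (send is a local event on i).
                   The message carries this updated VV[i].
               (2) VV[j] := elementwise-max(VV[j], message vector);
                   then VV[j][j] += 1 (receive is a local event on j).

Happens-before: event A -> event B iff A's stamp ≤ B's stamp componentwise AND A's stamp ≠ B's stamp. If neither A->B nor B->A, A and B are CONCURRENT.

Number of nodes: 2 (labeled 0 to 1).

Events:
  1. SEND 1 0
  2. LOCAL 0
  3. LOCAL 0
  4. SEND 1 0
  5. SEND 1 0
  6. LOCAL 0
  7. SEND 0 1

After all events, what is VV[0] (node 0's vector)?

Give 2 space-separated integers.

Answer: 7 3

Derivation:
Initial: VV[0]=[0, 0]
Initial: VV[1]=[0, 0]
Event 1: SEND 1->0: VV[1][1]++ -> VV[1]=[0, 1], msg_vec=[0, 1]; VV[0]=max(VV[0],msg_vec) then VV[0][0]++ -> VV[0]=[1, 1]
Event 2: LOCAL 0: VV[0][0]++ -> VV[0]=[2, 1]
Event 3: LOCAL 0: VV[0][0]++ -> VV[0]=[3, 1]
Event 4: SEND 1->0: VV[1][1]++ -> VV[1]=[0, 2], msg_vec=[0, 2]; VV[0]=max(VV[0],msg_vec) then VV[0][0]++ -> VV[0]=[4, 2]
Event 5: SEND 1->0: VV[1][1]++ -> VV[1]=[0, 3], msg_vec=[0, 3]; VV[0]=max(VV[0],msg_vec) then VV[0][0]++ -> VV[0]=[5, 3]
Event 6: LOCAL 0: VV[0][0]++ -> VV[0]=[6, 3]
Event 7: SEND 0->1: VV[0][0]++ -> VV[0]=[7, 3], msg_vec=[7, 3]; VV[1]=max(VV[1],msg_vec) then VV[1][1]++ -> VV[1]=[7, 4]
Final vectors: VV[0]=[7, 3]; VV[1]=[7, 4]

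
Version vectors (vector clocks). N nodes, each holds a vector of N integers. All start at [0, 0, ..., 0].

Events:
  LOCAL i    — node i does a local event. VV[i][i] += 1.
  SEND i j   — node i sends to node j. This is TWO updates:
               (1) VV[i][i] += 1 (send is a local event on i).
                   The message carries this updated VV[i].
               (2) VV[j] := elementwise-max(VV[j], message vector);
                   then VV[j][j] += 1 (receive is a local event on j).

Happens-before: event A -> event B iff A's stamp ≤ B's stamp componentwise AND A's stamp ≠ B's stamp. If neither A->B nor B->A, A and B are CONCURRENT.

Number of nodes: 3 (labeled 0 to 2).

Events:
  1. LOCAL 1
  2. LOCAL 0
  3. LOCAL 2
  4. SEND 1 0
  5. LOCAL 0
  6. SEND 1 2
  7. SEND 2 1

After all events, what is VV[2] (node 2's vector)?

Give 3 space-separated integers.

Initial: VV[0]=[0, 0, 0]
Initial: VV[1]=[0, 0, 0]
Initial: VV[2]=[0, 0, 0]
Event 1: LOCAL 1: VV[1][1]++ -> VV[1]=[0, 1, 0]
Event 2: LOCAL 0: VV[0][0]++ -> VV[0]=[1, 0, 0]
Event 3: LOCAL 2: VV[2][2]++ -> VV[2]=[0, 0, 1]
Event 4: SEND 1->0: VV[1][1]++ -> VV[1]=[0, 2, 0], msg_vec=[0, 2, 0]; VV[0]=max(VV[0],msg_vec) then VV[0][0]++ -> VV[0]=[2, 2, 0]
Event 5: LOCAL 0: VV[0][0]++ -> VV[0]=[3, 2, 0]
Event 6: SEND 1->2: VV[1][1]++ -> VV[1]=[0, 3, 0], msg_vec=[0, 3, 0]; VV[2]=max(VV[2],msg_vec) then VV[2][2]++ -> VV[2]=[0, 3, 2]
Event 7: SEND 2->1: VV[2][2]++ -> VV[2]=[0, 3, 3], msg_vec=[0, 3, 3]; VV[1]=max(VV[1],msg_vec) then VV[1][1]++ -> VV[1]=[0, 4, 3]
Final vectors: VV[0]=[3, 2, 0]; VV[1]=[0, 4, 3]; VV[2]=[0, 3, 3]

Answer: 0 3 3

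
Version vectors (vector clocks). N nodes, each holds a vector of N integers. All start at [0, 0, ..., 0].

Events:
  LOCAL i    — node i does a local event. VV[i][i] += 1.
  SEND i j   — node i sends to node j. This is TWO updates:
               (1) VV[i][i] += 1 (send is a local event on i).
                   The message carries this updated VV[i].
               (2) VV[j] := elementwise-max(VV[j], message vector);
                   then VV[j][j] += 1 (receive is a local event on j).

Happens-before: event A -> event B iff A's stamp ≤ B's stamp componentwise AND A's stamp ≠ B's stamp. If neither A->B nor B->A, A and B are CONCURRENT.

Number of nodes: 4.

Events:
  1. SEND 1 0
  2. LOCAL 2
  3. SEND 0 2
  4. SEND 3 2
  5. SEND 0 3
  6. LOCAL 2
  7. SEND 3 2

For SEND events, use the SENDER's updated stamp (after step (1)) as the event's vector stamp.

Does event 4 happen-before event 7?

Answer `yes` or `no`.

Initial: VV[0]=[0, 0, 0, 0]
Initial: VV[1]=[0, 0, 0, 0]
Initial: VV[2]=[0, 0, 0, 0]
Initial: VV[3]=[0, 0, 0, 0]
Event 1: SEND 1->0: VV[1][1]++ -> VV[1]=[0, 1, 0, 0], msg_vec=[0, 1, 0, 0]; VV[0]=max(VV[0],msg_vec) then VV[0][0]++ -> VV[0]=[1, 1, 0, 0]
Event 2: LOCAL 2: VV[2][2]++ -> VV[2]=[0, 0, 1, 0]
Event 3: SEND 0->2: VV[0][0]++ -> VV[0]=[2, 1, 0, 0], msg_vec=[2, 1, 0, 0]; VV[2]=max(VV[2],msg_vec) then VV[2][2]++ -> VV[2]=[2, 1, 2, 0]
Event 4: SEND 3->2: VV[3][3]++ -> VV[3]=[0, 0, 0, 1], msg_vec=[0, 0, 0, 1]; VV[2]=max(VV[2],msg_vec) then VV[2][2]++ -> VV[2]=[2, 1, 3, 1]
Event 5: SEND 0->3: VV[0][0]++ -> VV[0]=[3, 1, 0, 0], msg_vec=[3, 1, 0, 0]; VV[3]=max(VV[3],msg_vec) then VV[3][3]++ -> VV[3]=[3, 1, 0, 2]
Event 6: LOCAL 2: VV[2][2]++ -> VV[2]=[2, 1, 4, 1]
Event 7: SEND 3->2: VV[3][3]++ -> VV[3]=[3, 1, 0, 3], msg_vec=[3, 1, 0, 3]; VV[2]=max(VV[2],msg_vec) then VV[2][2]++ -> VV[2]=[3, 1, 5, 3]
Event 4 stamp: [0, 0, 0, 1]
Event 7 stamp: [3, 1, 0, 3]
[0, 0, 0, 1] <= [3, 1, 0, 3]? True. Equal? False. Happens-before: True

Answer: yes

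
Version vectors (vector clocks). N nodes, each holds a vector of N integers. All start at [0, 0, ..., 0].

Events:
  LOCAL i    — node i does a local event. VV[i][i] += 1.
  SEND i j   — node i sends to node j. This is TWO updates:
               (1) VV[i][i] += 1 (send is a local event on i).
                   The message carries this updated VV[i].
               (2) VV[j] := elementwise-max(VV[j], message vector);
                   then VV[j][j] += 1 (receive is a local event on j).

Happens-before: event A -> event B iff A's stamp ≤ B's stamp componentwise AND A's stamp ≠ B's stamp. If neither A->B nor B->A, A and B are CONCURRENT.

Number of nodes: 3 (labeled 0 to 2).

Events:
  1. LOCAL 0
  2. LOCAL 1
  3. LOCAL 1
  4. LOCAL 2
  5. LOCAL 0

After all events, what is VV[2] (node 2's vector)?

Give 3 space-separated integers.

Answer: 0 0 1

Derivation:
Initial: VV[0]=[0, 0, 0]
Initial: VV[1]=[0, 0, 0]
Initial: VV[2]=[0, 0, 0]
Event 1: LOCAL 0: VV[0][0]++ -> VV[0]=[1, 0, 0]
Event 2: LOCAL 1: VV[1][1]++ -> VV[1]=[0, 1, 0]
Event 3: LOCAL 1: VV[1][1]++ -> VV[1]=[0, 2, 0]
Event 4: LOCAL 2: VV[2][2]++ -> VV[2]=[0, 0, 1]
Event 5: LOCAL 0: VV[0][0]++ -> VV[0]=[2, 0, 0]
Final vectors: VV[0]=[2, 0, 0]; VV[1]=[0, 2, 0]; VV[2]=[0, 0, 1]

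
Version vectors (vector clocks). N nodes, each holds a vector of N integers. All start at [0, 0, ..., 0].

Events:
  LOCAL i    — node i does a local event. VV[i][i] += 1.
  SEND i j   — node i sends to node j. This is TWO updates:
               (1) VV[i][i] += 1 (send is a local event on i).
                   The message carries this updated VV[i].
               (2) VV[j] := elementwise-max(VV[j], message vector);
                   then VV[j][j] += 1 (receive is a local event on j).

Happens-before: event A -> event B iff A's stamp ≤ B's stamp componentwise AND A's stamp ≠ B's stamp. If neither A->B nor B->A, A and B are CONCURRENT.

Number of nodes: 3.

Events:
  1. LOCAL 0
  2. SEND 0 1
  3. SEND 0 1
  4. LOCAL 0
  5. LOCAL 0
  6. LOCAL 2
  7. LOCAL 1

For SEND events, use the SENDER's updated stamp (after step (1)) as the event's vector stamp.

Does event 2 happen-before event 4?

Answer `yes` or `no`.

Initial: VV[0]=[0, 0, 0]
Initial: VV[1]=[0, 0, 0]
Initial: VV[2]=[0, 0, 0]
Event 1: LOCAL 0: VV[0][0]++ -> VV[0]=[1, 0, 0]
Event 2: SEND 0->1: VV[0][0]++ -> VV[0]=[2, 0, 0], msg_vec=[2, 0, 0]; VV[1]=max(VV[1],msg_vec) then VV[1][1]++ -> VV[1]=[2, 1, 0]
Event 3: SEND 0->1: VV[0][0]++ -> VV[0]=[3, 0, 0], msg_vec=[3, 0, 0]; VV[1]=max(VV[1],msg_vec) then VV[1][1]++ -> VV[1]=[3, 2, 0]
Event 4: LOCAL 0: VV[0][0]++ -> VV[0]=[4, 0, 0]
Event 5: LOCAL 0: VV[0][0]++ -> VV[0]=[5, 0, 0]
Event 6: LOCAL 2: VV[2][2]++ -> VV[2]=[0, 0, 1]
Event 7: LOCAL 1: VV[1][1]++ -> VV[1]=[3, 3, 0]
Event 2 stamp: [2, 0, 0]
Event 4 stamp: [4, 0, 0]
[2, 0, 0] <= [4, 0, 0]? True. Equal? False. Happens-before: True

Answer: yes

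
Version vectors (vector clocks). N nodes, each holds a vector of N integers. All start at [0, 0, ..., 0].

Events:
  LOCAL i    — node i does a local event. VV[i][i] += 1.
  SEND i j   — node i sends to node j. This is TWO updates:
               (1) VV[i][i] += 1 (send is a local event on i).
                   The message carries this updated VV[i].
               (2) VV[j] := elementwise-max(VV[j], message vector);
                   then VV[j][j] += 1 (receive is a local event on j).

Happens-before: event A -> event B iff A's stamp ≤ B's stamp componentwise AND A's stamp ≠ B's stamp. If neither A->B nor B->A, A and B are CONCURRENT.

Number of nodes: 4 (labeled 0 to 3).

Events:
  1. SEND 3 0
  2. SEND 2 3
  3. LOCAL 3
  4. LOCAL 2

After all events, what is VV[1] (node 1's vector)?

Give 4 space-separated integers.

Initial: VV[0]=[0, 0, 0, 0]
Initial: VV[1]=[0, 0, 0, 0]
Initial: VV[2]=[0, 0, 0, 0]
Initial: VV[3]=[0, 0, 0, 0]
Event 1: SEND 3->0: VV[3][3]++ -> VV[3]=[0, 0, 0, 1], msg_vec=[0, 0, 0, 1]; VV[0]=max(VV[0],msg_vec) then VV[0][0]++ -> VV[0]=[1, 0, 0, 1]
Event 2: SEND 2->3: VV[2][2]++ -> VV[2]=[0, 0, 1, 0], msg_vec=[0, 0, 1, 0]; VV[3]=max(VV[3],msg_vec) then VV[3][3]++ -> VV[3]=[0, 0, 1, 2]
Event 3: LOCAL 3: VV[3][3]++ -> VV[3]=[0, 0, 1, 3]
Event 4: LOCAL 2: VV[2][2]++ -> VV[2]=[0, 0, 2, 0]
Final vectors: VV[0]=[1, 0, 0, 1]; VV[1]=[0, 0, 0, 0]; VV[2]=[0, 0, 2, 0]; VV[3]=[0, 0, 1, 3]

Answer: 0 0 0 0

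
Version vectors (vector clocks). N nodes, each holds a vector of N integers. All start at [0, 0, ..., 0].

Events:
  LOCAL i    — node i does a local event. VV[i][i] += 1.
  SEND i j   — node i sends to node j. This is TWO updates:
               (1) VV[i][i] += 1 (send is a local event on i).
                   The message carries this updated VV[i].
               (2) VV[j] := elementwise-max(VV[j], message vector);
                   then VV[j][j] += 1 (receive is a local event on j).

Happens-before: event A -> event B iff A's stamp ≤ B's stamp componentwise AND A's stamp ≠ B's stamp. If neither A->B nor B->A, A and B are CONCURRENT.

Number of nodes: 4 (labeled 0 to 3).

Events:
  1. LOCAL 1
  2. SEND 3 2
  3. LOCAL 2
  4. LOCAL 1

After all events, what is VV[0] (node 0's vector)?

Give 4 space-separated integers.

Answer: 0 0 0 0

Derivation:
Initial: VV[0]=[0, 0, 0, 0]
Initial: VV[1]=[0, 0, 0, 0]
Initial: VV[2]=[0, 0, 0, 0]
Initial: VV[3]=[0, 0, 0, 0]
Event 1: LOCAL 1: VV[1][1]++ -> VV[1]=[0, 1, 0, 0]
Event 2: SEND 3->2: VV[3][3]++ -> VV[3]=[0, 0, 0, 1], msg_vec=[0, 0, 0, 1]; VV[2]=max(VV[2],msg_vec) then VV[2][2]++ -> VV[2]=[0, 0, 1, 1]
Event 3: LOCAL 2: VV[2][2]++ -> VV[2]=[0, 0, 2, 1]
Event 4: LOCAL 1: VV[1][1]++ -> VV[1]=[0, 2, 0, 0]
Final vectors: VV[0]=[0, 0, 0, 0]; VV[1]=[0, 2, 0, 0]; VV[2]=[0, 0, 2, 1]; VV[3]=[0, 0, 0, 1]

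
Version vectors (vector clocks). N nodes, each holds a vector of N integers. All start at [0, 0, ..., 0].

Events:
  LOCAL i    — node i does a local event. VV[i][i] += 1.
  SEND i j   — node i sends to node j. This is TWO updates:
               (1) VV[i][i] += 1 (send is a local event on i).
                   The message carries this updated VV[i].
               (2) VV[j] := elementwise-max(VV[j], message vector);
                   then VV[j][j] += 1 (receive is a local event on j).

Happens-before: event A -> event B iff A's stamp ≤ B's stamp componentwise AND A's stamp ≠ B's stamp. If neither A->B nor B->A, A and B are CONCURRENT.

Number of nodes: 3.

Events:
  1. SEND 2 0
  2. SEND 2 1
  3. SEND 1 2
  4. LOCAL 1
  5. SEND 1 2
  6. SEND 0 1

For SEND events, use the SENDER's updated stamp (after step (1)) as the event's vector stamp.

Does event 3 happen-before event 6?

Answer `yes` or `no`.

Initial: VV[0]=[0, 0, 0]
Initial: VV[1]=[0, 0, 0]
Initial: VV[2]=[0, 0, 0]
Event 1: SEND 2->0: VV[2][2]++ -> VV[2]=[0, 0, 1], msg_vec=[0, 0, 1]; VV[0]=max(VV[0],msg_vec) then VV[0][0]++ -> VV[0]=[1, 0, 1]
Event 2: SEND 2->1: VV[2][2]++ -> VV[2]=[0, 0, 2], msg_vec=[0, 0, 2]; VV[1]=max(VV[1],msg_vec) then VV[1][1]++ -> VV[1]=[0, 1, 2]
Event 3: SEND 1->2: VV[1][1]++ -> VV[1]=[0, 2, 2], msg_vec=[0, 2, 2]; VV[2]=max(VV[2],msg_vec) then VV[2][2]++ -> VV[2]=[0, 2, 3]
Event 4: LOCAL 1: VV[1][1]++ -> VV[1]=[0, 3, 2]
Event 5: SEND 1->2: VV[1][1]++ -> VV[1]=[0, 4, 2], msg_vec=[0, 4, 2]; VV[2]=max(VV[2],msg_vec) then VV[2][2]++ -> VV[2]=[0, 4, 4]
Event 6: SEND 0->1: VV[0][0]++ -> VV[0]=[2, 0, 1], msg_vec=[2, 0, 1]; VV[1]=max(VV[1],msg_vec) then VV[1][1]++ -> VV[1]=[2, 5, 2]
Event 3 stamp: [0, 2, 2]
Event 6 stamp: [2, 0, 1]
[0, 2, 2] <= [2, 0, 1]? False. Equal? False. Happens-before: False

Answer: no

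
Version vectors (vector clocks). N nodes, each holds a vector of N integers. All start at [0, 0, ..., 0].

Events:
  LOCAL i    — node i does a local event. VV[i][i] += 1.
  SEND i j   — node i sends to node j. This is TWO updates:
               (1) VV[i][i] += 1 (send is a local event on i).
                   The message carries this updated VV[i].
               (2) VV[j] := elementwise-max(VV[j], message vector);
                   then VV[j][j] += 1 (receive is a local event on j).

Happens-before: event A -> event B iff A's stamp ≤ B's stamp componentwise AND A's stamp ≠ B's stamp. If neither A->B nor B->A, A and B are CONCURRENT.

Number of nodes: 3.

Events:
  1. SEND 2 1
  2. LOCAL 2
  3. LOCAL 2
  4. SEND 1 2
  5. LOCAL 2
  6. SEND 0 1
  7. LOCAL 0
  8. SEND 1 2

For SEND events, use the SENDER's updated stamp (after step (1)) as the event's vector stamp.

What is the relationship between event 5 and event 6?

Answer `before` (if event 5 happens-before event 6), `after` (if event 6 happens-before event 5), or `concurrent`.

Initial: VV[0]=[0, 0, 0]
Initial: VV[1]=[0, 0, 0]
Initial: VV[2]=[0, 0, 0]
Event 1: SEND 2->1: VV[2][2]++ -> VV[2]=[0, 0, 1], msg_vec=[0, 0, 1]; VV[1]=max(VV[1],msg_vec) then VV[1][1]++ -> VV[1]=[0, 1, 1]
Event 2: LOCAL 2: VV[2][2]++ -> VV[2]=[0, 0, 2]
Event 3: LOCAL 2: VV[2][2]++ -> VV[2]=[0, 0, 3]
Event 4: SEND 1->2: VV[1][1]++ -> VV[1]=[0, 2, 1], msg_vec=[0, 2, 1]; VV[2]=max(VV[2],msg_vec) then VV[2][2]++ -> VV[2]=[0, 2, 4]
Event 5: LOCAL 2: VV[2][2]++ -> VV[2]=[0, 2, 5]
Event 6: SEND 0->1: VV[0][0]++ -> VV[0]=[1, 0, 0], msg_vec=[1, 0, 0]; VV[1]=max(VV[1],msg_vec) then VV[1][1]++ -> VV[1]=[1, 3, 1]
Event 7: LOCAL 0: VV[0][0]++ -> VV[0]=[2, 0, 0]
Event 8: SEND 1->2: VV[1][1]++ -> VV[1]=[1, 4, 1], msg_vec=[1, 4, 1]; VV[2]=max(VV[2],msg_vec) then VV[2][2]++ -> VV[2]=[1, 4, 6]
Event 5 stamp: [0, 2, 5]
Event 6 stamp: [1, 0, 0]
[0, 2, 5] <= [1, 0, 0]? False
[1, 0, 0] <= [0, 2, 5]? False
Relation: concurrent

Answer: concurrent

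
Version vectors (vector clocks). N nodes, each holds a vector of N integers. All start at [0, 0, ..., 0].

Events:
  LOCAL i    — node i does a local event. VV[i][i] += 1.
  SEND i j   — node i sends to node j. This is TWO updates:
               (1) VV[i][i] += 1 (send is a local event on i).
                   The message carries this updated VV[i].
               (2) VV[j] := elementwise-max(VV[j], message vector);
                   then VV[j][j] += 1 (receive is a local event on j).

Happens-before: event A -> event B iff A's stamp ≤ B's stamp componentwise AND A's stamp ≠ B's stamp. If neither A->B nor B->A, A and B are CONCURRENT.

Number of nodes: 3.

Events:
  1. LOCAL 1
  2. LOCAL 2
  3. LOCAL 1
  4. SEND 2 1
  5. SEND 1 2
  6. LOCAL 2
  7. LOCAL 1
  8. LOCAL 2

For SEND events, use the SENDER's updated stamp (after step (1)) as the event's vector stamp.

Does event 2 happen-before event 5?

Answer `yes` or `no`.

Answer: yes

Derivation:
Initial: VV[0]=[0, 0, 0]
Initial: VV[1]=[0, 0, 0]
Initial: VV[2]=[0, 0, 0]
Event 1: LOCAL 1: VV[1][1]++ -> VV[1]=[0, 1, 0]
Event 2: LOCAL 2: VV[2][2]++ -> VV[2]=[0, 0, 1]
Event 3: LOCAL 1: VV[1][1]++ -> VV[1]=[0, 2, 0]
Event 4: SEND 2->1: VV[2][2]++ -> VV[2]=[0, 0, 2], msg_vec=[0, 0, 2]; VV[1]=max(VV[1],msg_vec) then VV[1][1]++ -> VV[1]=[0, 3, 2]
Event 5: SEND 1->2: VV[1][1]++ -> VV[1]=[0, 4, 2], msg_vec=[0, 4, 2]; VV[2]=max(VV[2],msg_vec) then VV[2][2]++ -> VV[2]=[0, 4, 3]
Event 6: LOCAL 2: VV[2][2]++ -> VV[2]=[0, 4, 4]
Event 7: LOCAL 1: VV[1][1]++ -> VV[1]=[0, 5, 2]
Event 8: LOCAL 2: VV[2][2]++ -> VV[2]=[0, 4, 5]
Event 2 stamp: [0, 0, 1]
Event 5 stamp: [0, 4, 2]
[0, 0, 1] <= [0, 4, 2]? True. Equal? False. Happens-before: True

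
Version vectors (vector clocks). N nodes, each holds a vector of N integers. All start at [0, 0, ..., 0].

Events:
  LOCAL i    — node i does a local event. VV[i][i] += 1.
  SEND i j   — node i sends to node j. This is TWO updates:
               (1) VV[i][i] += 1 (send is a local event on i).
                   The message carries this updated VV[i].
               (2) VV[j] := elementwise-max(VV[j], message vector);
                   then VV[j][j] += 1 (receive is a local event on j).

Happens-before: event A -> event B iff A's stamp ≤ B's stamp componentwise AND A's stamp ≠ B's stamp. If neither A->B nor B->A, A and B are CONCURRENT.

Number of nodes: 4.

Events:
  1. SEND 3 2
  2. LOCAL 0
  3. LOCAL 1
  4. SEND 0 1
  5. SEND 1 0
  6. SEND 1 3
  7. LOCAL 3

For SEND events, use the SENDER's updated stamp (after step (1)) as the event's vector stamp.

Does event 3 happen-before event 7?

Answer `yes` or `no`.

Answer: yes

Derivation:
Initial: VV[0]=[0, 0, 0, 0]
Initial: VV[1]=[0, 0, 0, 0]
Initial: VV[2]=[0, 0, 0, 0]
Initial: VV[3]=[0, 0, 0, 0]
Event 1: SEND 3->2: VV[3][3]++ -> VV[3]=[0, 0, 0, 1], msg_vec=[0, 0, 0, 1]; VV[2]=max(VV[2],msg_vec) then VV[2][2]++ -> VV[2]=[0, 0, 1, 1]
Event 2: LOCAL 0: VV[0][0]++ -> VV[0]=[1, 0, 0, 0]
Event 3: LOCAL 1: VV[1][1]++ -> VV[1]=[0, 1, 0, 0]
Event 4: SEND 0->1: VV[0][0]++ -> VV[0]=[2, 0, 0, 0], msg_vec=[2, 0, 0, 0]; VV[1]=max(VV[1],msg_vec) then VV[1][1]++ -> VV[1]=[2, 2, 0, 0]
Event 5: SEND 1->0: VV[1][1]++ -> VV[1]=[2, 3, 0, 0], msg_vec=[2, 3, 0, 0]; VV[0]=max(VV[0],msg_vec) then VV[0][0]++ -> VV[0]=[3, 3, 0, 0]
Event 6: SEND 1->3: VV[1][1]++ -> VV[1]=[2, 4, 0, 0], msg_vec=[2, 4, 0, 0]; VV[3]=max(VV[3],msg_vec) then VV[3][3]++ -> VV[3]=[2, 4, 0, 2]
Event 7: LOCAL 3: VV[3][3]++ -> VV[3]=[2, 4, 0, 3]
Event 3 stamp: [0, 1, 0, 0]
Event 7 stamp: [2, 4, 0, 3]
[0, 1, 0, 0] <= [2, 4, 0, 3]? True. Equal? False. Happens-before: True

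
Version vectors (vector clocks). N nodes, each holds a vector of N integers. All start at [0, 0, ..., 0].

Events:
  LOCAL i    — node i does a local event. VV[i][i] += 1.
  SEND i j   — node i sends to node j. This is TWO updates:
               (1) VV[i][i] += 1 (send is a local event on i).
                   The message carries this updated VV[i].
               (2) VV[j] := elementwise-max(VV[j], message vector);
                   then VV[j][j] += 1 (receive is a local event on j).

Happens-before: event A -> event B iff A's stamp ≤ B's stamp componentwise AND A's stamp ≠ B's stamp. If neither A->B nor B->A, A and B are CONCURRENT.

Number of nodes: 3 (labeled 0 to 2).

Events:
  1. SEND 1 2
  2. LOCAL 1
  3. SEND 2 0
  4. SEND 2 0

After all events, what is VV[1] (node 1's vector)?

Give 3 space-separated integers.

Answer: 0 2 0

Derivation:
Initial: VV[0]=[0, 0, 0]
Initial: VV[1]=[0, 0, 0]
Initial: VV[2]=[0, 0, 0]
Event 1: SEND 1->2: VV[1][1]++ -> VV[1]=[0, 1, 0], msg_vec=[0, 1, 0]; VV[2]=max(VV[2],msg_vec) then VV[2][2]++ -> VV[2]=[0, 1, 1]
Event 2: LOCAL 1: VV[1][1]++ -> VV[1]=[0, 2, 0]
Event 3: SEND 2->0: VV[2][2]++ -> VV[2]=[0, 1, 2], msg_vec=[0, 1, 2]; VV[0]=max(VV[0],msg_vec) then VV[0][0]++ -> VV[0]=[1, 1, 2]
Event 4: SEND 2->0: VV[2][2]++ -> VV[2]=[0, 1, 3], msg_vec=[0, 1, 3]; VV[0]=max(VV[0],msg_vec) then VV[0][0]++ -> VV[0]=[2, 1, 3]
Final vectors: VV[0]=[2, 1, 3]; VV[1]=[0, 2, 0]; VV[2]=[0, 1, 3]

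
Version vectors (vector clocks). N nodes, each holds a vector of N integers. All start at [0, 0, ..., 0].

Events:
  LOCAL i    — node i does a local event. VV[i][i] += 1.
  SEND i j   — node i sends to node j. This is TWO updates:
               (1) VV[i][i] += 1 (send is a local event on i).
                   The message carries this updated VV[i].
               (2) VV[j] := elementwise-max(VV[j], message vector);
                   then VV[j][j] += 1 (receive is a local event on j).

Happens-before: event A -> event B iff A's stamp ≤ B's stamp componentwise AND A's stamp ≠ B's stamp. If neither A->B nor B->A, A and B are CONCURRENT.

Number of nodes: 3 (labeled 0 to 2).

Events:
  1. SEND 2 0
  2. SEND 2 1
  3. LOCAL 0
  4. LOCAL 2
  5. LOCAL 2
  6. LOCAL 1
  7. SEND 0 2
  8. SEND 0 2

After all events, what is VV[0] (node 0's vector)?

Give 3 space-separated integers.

Answer: 4 0 1

Derivation:
Initial: VV[0]=[0, 0, 0]
Initial: VV[1]=[0, 0, 0]
Initial: VV[2]=[0, 0, 0]
Event 1: SEND 2->0: VV[2][2]++ -> VV[2]=[0, 0, 1], msg_vec=[0, 0, 1]; VV[0]=max(VV[0],msg_vec) then VV[0][0]++ -> VV[0]=[1, 0, 1]
Event 2: SEND 2->1: VV[2][2]++ -> VV[2]=[0, 0, 2], msg_vec=[0, 0, 2]; VV[1]=max(VV[1],msg_vec) then VV[1][1]++ -> VV[1]=[0, 1, 2]
Event 3: LOCAL 0: VV[0][0]++ -> VV[0]=[2, 0, 1]
Event 4: LOCAL 2: VV[2][2]++ -> VV[2]=[0, 0, 3]
Event 5: LOCAL 2: VV[2][2]++ -> VV[2]=[0, 0, 4]
Event 6: LOCAL 1: VV[1][1]++ -> VV[1]=[0, 2, 2]
Event 7: SEND 0->2: VV[0][0]++ -> VV[0]=[3, 0, 1], msg_vec=[3, 0, 1]; VV[2]=max(VV[2],msg_vec) then VV[2][2]++ -> VV[2]=[3, 0, 5]
Event 8: SEND 0->2: VV[0][0]++ -> VV[0]=[4, 0, 1], msg_vec=[4, 0, 1]; VV[2]=max(VV[2],msg_vec) then VV[2][2]++ -> VV[2]=[4, 0, 6]
Final vectors: VV[0]=[4, 0, 1]; VV[1]=[0, 2, 2]; VV[2]=[4, 0, 6]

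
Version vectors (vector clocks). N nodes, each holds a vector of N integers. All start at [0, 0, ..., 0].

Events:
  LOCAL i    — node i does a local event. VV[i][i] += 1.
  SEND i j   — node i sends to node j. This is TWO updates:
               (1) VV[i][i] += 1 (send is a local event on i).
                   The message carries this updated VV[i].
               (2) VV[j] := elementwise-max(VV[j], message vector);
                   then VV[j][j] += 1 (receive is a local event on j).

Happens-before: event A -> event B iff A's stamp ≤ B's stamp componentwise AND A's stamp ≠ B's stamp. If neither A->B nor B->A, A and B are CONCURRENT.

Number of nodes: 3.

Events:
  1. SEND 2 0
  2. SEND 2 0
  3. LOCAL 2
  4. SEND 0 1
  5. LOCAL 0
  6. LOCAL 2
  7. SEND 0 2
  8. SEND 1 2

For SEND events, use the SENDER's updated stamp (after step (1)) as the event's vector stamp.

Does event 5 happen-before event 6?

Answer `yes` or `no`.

Initial: VV[0]=[0, 0, 0]
Initial: VV[1]=[0, 0, 0]
Initial: VV[2]=[0, 0, 0]
Event 1: SEND 2->0: VV[2][2]++ -> VV[2]=[0, 0, 1], msg_vec=[0, 0, 1]; VV[0]=max(VV[0],msg_vec) then VV[0][0]++ -> VV[0]=[1, 0, 1]
Event 2: SEND 2->0: VV[2][2]++ -> VV[2]=[0, 0, 2], msg_vec=[0, 0, 2]; VV[0]=max(VV[0],msg_vec) then VV[0][0]++ -> VV[0]=[2, 0, 2]
Event 3: LOCAL 2: VV[2][2]++ -> VV[2]=[0, 0, 3]
Event 4: SEND 0->1: VV[0][0]++ -> VV[0]=[3, 0, 2], msg_vec=[3, 0, 2]; VV[1]=max(VV[1],msg_vec) then VV[1][1]++ -> VV[1]=[3, 1, 2]
Event 5: LOCAL 0: VV[0][0]++ -> VV[0]=[4, 0, 2]
Event 6: LOCAL 2: VV[2][2]++ -> VV[2]=[0, 0, 4]
Event 7: SEND 0->2: VV[0][0]++ -> VV[0]=[5, 0, 2], msg_vec=[5, 0, 2]; VV[2]=max(VV[2],msg_vec) then VV[2][2]++ -> VV[2]=[5, 0, 5]
Event 8: SEND 1->2: VV[1][1]++ -> VV[1]=[3, 2, 2], msg_vec=[3, 2, 2]; VV[2]=max(VV[2],msg_vec) then VV[2][2]++ -> VV[2]=[5, 2, 6]
Event 5 stamp: [4, 0, 2]
Event 6 stamp: [0, 0, 4]
[4, 0, 2] <= [0, 0, 4]? False. Equal? False. Happens-before: False

Answer: no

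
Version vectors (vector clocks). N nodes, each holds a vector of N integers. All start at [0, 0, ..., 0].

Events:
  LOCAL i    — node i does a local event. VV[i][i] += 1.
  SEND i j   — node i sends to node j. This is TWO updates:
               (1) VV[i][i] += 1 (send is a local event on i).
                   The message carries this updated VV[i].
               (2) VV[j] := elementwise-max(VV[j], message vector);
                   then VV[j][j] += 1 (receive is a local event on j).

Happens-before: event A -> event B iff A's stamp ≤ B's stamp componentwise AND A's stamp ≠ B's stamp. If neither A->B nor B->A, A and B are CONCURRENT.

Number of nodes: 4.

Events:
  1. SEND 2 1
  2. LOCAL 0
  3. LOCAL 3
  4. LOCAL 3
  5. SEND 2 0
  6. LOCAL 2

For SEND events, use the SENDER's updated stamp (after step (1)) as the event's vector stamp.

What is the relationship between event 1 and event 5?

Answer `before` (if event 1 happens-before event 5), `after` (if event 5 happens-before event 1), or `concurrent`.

Initial: VV[0]=[0, 0, 0, 0]
Initial: VV[1]=[0, 0, 0, 0]
Initial: VV[2]=[0, 0, 0, 0]
Initial: VV[3]=[0, 0, 0, 0]
Event 1: SEND 2->1: VV[2][2]++ -> VV[2]=[0, 0, 1, 0], msg_vec=[0, 0, 1, 0]; VV[1]=max(VV[1],msg_vec) then VV[1][1]++ -> VV[1]=[0, 1, 1, 0]
Event 2: LOCAL 0: VV[0][0]++ -> VV[0]=[1, 0, 0, 0]
Event 3: LOCAL 3: VV[3][3]++ -> VV[3]=[0, 0, 0, 1]
Event 4: LOCAL 3: VV[3][3]++ -> VV[3]=[0, 0, 0, 2]
Event 5: SEND 2->0: VV[2][2]++ -> VV[2]=[0, 0, 2, 0], msg_vec=[0, 0, 2, 0]; VV[0]=max(VV[0],msg_vec) then VV[0][0]++ -> VV[0]=[2, 0, 2, 0]
Event 6: LOCAL 2: VV[2][2]++ -> VV[2]=[0, 0, 3, 0]
Event 1 stamp: [0, 0, 1, 0]
Event 5 stamp: [0, 0, 2, 0]
[0, 0, 1, 0] <= [0, 0, 2, 0]? True
[0, 0, 2, 0] <= [0, 0, 1, 0]? False
Relation: before

Answer: before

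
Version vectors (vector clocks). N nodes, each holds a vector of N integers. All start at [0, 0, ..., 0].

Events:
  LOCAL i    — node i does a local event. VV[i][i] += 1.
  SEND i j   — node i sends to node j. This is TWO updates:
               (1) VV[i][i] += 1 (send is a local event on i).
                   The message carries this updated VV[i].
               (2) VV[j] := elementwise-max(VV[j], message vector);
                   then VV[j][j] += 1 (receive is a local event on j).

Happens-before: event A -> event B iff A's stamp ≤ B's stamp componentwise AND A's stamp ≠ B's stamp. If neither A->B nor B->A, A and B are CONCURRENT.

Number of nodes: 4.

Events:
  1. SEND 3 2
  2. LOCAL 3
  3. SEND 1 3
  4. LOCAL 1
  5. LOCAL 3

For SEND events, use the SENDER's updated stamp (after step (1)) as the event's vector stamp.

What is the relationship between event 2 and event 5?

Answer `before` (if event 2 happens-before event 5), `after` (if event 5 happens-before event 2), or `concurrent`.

Initial: VV[0]=[0, 0, 0, 0]
Initial: VV[1]=[0, 0, 0, 0]
Initial: VV[2]=[0, 0, 0, 0]
Initial: VV[3]=[0, 0, 0, 0]
Event 1: SEND 3->2: VV[3][3]++ -> VV[3]=[0, 0, 0, 1], msg_vec=[0, 0, 0, 1]; VV[2]=max(VV[2],msg_vec) then VV[2][2]++ -> VV[2]=[0, 0, 1, 1]
Event 2: LOCAL 3: VV[3][3]++ -> VV[3]=[0, 0, 0, 2]
Event 3: SEND 1->3: VV[1][1]++ -> VV[1]=[0, 1, 0, 0], msg_vec=[0, 1, 0, 0]; VV[3]=max(VV[3],msg_vec) then VV[3][3]++ -> VV[3]=[0, 1, 0, 3]
Event 4: LOCAL 1: VV[1][1]++ -> VV[1]=[0, 2, 0, 0]
Event 5: LOCAL 3: VV[3][3]++ -> VV[3]=[0, 1, 0, 4]
Event 2 stamp: [0, 0, 0, 2]
Event 5 stamp: [0, 1, 0, 4]
[0, 0, 0, 2] <= [0, 1, 0, 4]? True
[0, 1, 0, 4] <= [0, 0, 0, 2]? False
Relation: before

Answer: before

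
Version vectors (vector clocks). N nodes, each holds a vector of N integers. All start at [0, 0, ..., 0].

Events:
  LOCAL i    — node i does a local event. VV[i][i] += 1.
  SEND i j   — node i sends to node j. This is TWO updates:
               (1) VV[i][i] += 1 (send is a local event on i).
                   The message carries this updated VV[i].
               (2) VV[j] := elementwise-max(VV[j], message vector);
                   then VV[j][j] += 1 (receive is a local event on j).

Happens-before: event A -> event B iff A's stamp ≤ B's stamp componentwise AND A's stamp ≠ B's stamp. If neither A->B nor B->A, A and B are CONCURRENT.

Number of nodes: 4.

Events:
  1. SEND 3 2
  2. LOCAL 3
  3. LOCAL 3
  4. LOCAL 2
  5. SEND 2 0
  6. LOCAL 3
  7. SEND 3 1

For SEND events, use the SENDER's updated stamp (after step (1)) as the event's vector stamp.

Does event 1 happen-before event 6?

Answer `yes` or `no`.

Initial: VV[0]=[0, 0, 0, 0]
Initial: VV[1]=[0, 0, 0, 0]
Initial: VV[2]=[0, 0, 0, 0]
Initial: VV[3]=[0, 0, 0, 0]
Event 1: SEND 3->2: VV[3][3]++ -> VV[3]=[0, 0, 0, 1], msg_vec=[0, 0, 0, 1]; VV[2]=max(VV[2],msg_vec) then VV[2][2]++ -> VV[2]=[0, 0, 1, 1]
Event 2: LOCAL 3: VV[3][3]++ -> VV[3]=[0, 0, 0, 2]
Event 3: LOCAL 3: VV[3][3]++ -> VV[3]=[0, 0, 0, 3]
Event 4: LOCAL 2: VV[2][2]++ -> VV[2]=[0, 0, 2, 1]
Event 5: SEND 2->0: VV[2][2]++ -> VV[2]=[0, 0, 3, 1], msg_vec=[0, 0, 3, 1]; VV[0]=max(VV[0],msg_vec) then VV[0][0]++ -> VV[0]=[1, 0, 3, 1]
Event 6: LOCAL 3: VV[3][3]++ -> VV[3]=[0, 0, 0, 4]
Event 7: SEND 3->1: VV[3][3]++ -> VV[3]=[0, 0, 0, 5], msg_vec=[0, 0, 0, 5]; VV[1]=max(VV[1],msg_vec) then VV[1][1]++ -> VV[1]=[0, 1, 0, 5]
Event 1 stamp: [0, 0, 0, 1]
Event 6 stamp: [0, 0, 0, 4]
[0, 0, 0, 1] <= [0, 0, 0, 4]? True. Equal? False. Happens-before: True

Answer: yes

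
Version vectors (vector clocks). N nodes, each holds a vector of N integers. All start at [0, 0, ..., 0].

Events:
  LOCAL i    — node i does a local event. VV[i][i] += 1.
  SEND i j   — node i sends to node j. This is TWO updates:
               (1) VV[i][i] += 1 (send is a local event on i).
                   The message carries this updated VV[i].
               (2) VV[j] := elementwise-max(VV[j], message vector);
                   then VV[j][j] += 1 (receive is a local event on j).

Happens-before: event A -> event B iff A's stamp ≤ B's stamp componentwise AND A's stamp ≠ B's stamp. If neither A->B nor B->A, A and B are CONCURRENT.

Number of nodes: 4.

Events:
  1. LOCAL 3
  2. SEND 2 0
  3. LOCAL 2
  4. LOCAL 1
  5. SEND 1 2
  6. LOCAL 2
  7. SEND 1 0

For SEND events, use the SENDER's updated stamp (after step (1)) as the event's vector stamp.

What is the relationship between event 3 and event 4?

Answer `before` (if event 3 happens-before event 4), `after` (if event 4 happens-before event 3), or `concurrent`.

Answer: concurrent

Derivation:
Initial: VV[0]=[0, 0, 0, 0]
Initial: VV[1]=[0, 0, 0, 0]
Initial: VV[2]=[0, 0, 0, 0]
Initial: VV[3]=[0, 0, 0, 0]
Event 1: LOCAL 3: VV[3][3]++ -> VV[3]=[0, 0, 0, 1]
Event 2: SEND 2->0: VV[2][2]++ -> VV[2]=[0, 0, 1, 0], msg_vec=[0, 0, 1, 0]; VV[0]=max(VV[0],msg_vec) then VV[0][0]++ -> VV[0]=[1, 0, 1, 0]
Event 3: LOCAL 2: VV[2][2]++ -> VV[2]=[0, 0, 2, 0]
Event 4: LOCAL 1: VV[1][1]++ -> VV[1]=[0, 1, 0, 0]
Event 5: SEND 1->2: VV[1][1]++ -> VV[1]=[0, 2, 0, 0], msg_vec=[0, 2, 0, 0]; VV[2]=max(VV[2],msg_vec) then VV[2][2]++ -> VV[2]=[0, 2, 3, 0]
Event 6: LOCAL 2: VV[2][2]++ -> VV[2]=[0, 2, 4, 0]
Event 7: SEND 1->0: VV[1][1]++ -> VV[1]=[0, 3, 0, 0], msg_vec=[0, 3, 0, 0]; VV[0]=max(VV[0],msg_vec) then VV[0][0]++ -> VV[0]=[2, 3, 1, 0]
Event 3 stamp: [0, 0, 2, 0]
Event 4 stamp: [0, 1, 0, 0]
[0, 0, 2, 0] <= [0, 1, 0, 0]? False
[0, 1, 0, 0] <= [0, 0, 2, 0]? False
Relation: concurrent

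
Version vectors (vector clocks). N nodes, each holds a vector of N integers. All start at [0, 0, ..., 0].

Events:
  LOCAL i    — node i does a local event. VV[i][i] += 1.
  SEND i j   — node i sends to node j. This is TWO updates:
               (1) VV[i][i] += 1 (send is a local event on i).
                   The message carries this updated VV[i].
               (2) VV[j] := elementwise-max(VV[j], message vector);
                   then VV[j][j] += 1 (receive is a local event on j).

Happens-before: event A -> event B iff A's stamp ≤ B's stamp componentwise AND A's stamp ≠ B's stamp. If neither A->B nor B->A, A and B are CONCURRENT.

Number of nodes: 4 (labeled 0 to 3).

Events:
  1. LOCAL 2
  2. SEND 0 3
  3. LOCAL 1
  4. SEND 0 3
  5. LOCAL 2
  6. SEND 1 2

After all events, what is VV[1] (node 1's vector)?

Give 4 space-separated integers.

Answer: 0 2 0 0

Derivation:
Initial: VV[0]=[0, 0, 0, 0]
Initial: VV[1]=[0, 0, 0, 0]
Initial: VV[2]=[0, 0, 0, 0]
Initial: VV[3]=[0, 0, 0, 0]
Event 1: LOCAL 2: VV[2][2]++ -> VV[2]=[0, 0, 1, 0]
Event 2: SEND 0->3: VV[0][0]++ -> VV[0]=[1, 0, 0, 0], msg_vec=[1, 0, 0, 0]; VV[3]=max(VV[3],msg_vec) then VV[3][3]++ -> VV[3]=[1, 0, 0, 1]
Event 3: LOCAL 1: VV[1][1]++ -> VV[1]=[0, 1, 0, 0]
Event 4: SEND 0->3: VV[0][0]++ -> VV[0]=[2, 0, 0, 0], msg_vec=[2, 0, 0, 0]; VV[3]=max(VV[3],msg_vec) then VV[3][3]++ -> VV[3]=[2, 0, 0, 2]
Event 5: LOCAL 2: VV[2][2]++ -> VV[2]=[0, 0, 2, 0]
Event 6: SEND 1->2: VV[1][1]++ -> VV[1]=[0, 2, 0, 0], msg_vec=[0, 2, 0, 0]; VV[2]=max(VV[2],msg_vec) then VV[2][2]++ -> VV[2]=[0, 2, 3, 0]
Final vectors: VV[0]=[2, 0, 0, 0]; VV[1]=[0, 2, 0, 0]; VV[2]=[0, 2, 3, 0]; VV[3]=[2, 0, 0, 2]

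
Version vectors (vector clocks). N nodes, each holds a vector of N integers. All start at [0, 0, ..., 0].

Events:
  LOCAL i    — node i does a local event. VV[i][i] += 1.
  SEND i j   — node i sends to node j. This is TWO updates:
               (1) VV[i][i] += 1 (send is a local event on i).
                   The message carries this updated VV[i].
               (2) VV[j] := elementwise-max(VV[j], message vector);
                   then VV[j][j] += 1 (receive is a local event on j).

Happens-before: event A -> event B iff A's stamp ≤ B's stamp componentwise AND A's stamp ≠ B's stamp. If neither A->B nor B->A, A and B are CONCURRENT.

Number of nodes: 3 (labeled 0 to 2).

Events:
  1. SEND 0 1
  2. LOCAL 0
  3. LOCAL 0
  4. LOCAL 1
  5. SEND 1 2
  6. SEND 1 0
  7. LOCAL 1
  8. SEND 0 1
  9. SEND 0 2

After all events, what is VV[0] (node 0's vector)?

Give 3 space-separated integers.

Answer: 6 4 0

Derivation:
Initial: VV[0]=[0, 0, 0]
Initial: VV[1]=[0, 0, 0]
Initial: VV[2]=[0, 0, 0]
Event 1: SEND 0->1: VV[0][0]++ -> VV[0]=[1, 0, 0], msg_vec=[1, 0, 0]; VV[1]=max(VV[1],msg_vec) then VV[1][1]++ -> VV[1]=[1, 1, 0]
Event 2: LOCAL 0: VV[0][0]++ -> VV[0]=[2, 0, 0]
Event 3: LOCAL 0: VV[0][0]++ -> VV[0]=[3, 0, 0]
Event 4: LOCAL 1: VV[1][1]++ -> VV[1]=[1, 2, 0]
Event 5: SEND 1->2: VV[1][1]++ -> VV[1]=[1, 3, 0], msg_vec=[1, 3, 0]; VV[2]=max(VV[2],msg_vec) then VV[2][2]++ -> VV[2]=[1, 3, 1]
Event 6: SEND 1->0: VV[1][1]++ -> VV[1]=[1, 4, 0], msg_vec=[1, 4, 0]; VV[0]=max(VV[0],msg_vec) then VV[0][0]++ -> VV[0]=[4, 4, 0]
Event 7: LOCAL 1: VV[1][1]++ -> VV[1]=[1, 5, 0]
Event 8: SEND 0->1: VV[0][0]++ -> VV[0]=[5, 4, 0], msg_vec=[5, 4, 0]; VV[1]=max(VV[1],msg_vec) then VV[1][1]++ -> VV[1]=[5, 6, 0]
Event 9: SEND 0->2: VV[0][0]++ -> VV[0]=[6, 4, 0], msg_vec=[6, 4, 0]; VV[2]=max(VV[2],msg_vec) then VV[2][2]++ -> VV[2]=[6, 4, 2]
Final vectors: VV[0]=[6, 4, 0]; VV[1]=[5, 6, 0]; VV[2]=[6, 4, 2]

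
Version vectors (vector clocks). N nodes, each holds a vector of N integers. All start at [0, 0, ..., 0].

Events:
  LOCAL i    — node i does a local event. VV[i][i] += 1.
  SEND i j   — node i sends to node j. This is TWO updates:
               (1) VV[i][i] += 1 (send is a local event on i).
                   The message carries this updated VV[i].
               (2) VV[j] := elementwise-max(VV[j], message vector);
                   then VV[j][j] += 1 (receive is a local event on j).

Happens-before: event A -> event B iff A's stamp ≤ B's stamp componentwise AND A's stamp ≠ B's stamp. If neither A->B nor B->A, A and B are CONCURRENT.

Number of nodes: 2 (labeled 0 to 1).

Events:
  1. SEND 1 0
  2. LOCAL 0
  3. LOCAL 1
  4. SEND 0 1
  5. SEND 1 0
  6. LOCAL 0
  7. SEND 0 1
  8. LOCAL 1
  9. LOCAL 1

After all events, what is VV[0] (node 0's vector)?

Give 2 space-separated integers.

Initial: VV[0]=[0, 0]
Initial: VV[1]=[0, 0]
Event 1: SEND 1->0: VV[1][1]++ -> VV[1]=[0, 1], msg_vec=[0, 1]; VV[0]=max(VV[0],msg_vec) then VV[0][0]++ -> VV[0]=[1, 1]
Event 2: LOCAL 0: VV[0][0]++ -> VV[0]=[2, 1]
Event 3: LOCAL 1: VV[1][1]++ -> VV[1]=[0, 2]
Event 4: SEND 0->1: VV[0][0]++ -> VV[0]=[3, 1], msg_vec=[3, 1]; VV[1]=max(VV[1],msg_vec) then VV[1][1]++ -> VV[1]=[3, 3]
Event 5: SEND 1->0: VV[1][1]++ -> VV[1]=[3, 4], msg_vec=[3, 4]; VV[0]=max(VV[0],msg_vec) then VV[0][0]++ -> VV[0]=[4, 4]
Event 6: LOCAL 0: VV[0][0]++ -> VV[0]=[5, 4]
Event 7: SEND 0->1: VV[0][0]++ -> VV[0]=[6, 4], msg_vec=[6, 4]; VV[1]=max(VV[1],msg_vec) then VV[1][1]++ -> VV[1]=[6, 5]
Event 8: LOCAL 1: VV[1][1]++ -> VV[1]=[6, 6]
Event 9: LOCAL 1: VV[1][1]++ -> VV[1]=[6, 7]
Final vectors: VV[0]=[6, 4]; VV[1]=[6, 7]

Answer: 6 4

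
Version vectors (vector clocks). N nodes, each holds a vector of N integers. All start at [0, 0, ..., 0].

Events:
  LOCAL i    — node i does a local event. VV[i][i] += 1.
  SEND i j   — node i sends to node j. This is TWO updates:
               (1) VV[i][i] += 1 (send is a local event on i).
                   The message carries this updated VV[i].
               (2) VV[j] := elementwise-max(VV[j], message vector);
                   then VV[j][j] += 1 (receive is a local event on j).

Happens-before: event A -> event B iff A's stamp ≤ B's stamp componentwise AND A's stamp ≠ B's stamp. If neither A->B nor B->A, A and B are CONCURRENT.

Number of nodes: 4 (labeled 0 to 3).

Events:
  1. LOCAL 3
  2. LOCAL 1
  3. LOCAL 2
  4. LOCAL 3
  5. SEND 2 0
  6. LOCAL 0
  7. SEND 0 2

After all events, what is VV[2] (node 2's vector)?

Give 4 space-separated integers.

Initial: VV[0]=[0, 0, 0, 0]
Initial: VV[1]=[0, 0, 0, 0]
Initial: VV[2]=[0, 0, 0, 0]
Initial: VV[3]=[0, 0, 0, 0]
Event 1: LOCAL 3: VV[3][3]++ -> VV[3]=[0, 0, 0, 1]
Event 2: LOCAL 1: VV[1][1]++ -> VV[1]=[0, 1, 0, 0]
Event 3: LOCAL 2: VV[2][2]++ -> VV[2]=[0, 0, 1, 0]
Event 4: LOCAL 3: VV[3][3]++ -> VV[3]=[0, 0, 0, 2]
Event 5: SEND 2->0: VV[2][2]++ -> VV[2]=[0, 0, 2, 0], msg_vec=[0, 0, 2, 0]; VV[0]=max(VV[0],msg_vec) then VV[0][0]++ -> VV[0]=[1, 0, 2, 0]
Event 6: LOCAL 0: VV[0][0]++ -> VV[0]=[2, 0, 2, 0]
Event 7: SEND 0->2: VV[0][0]++ -> VV[0]=[3, 0, 2, 0], msg_vec=[3, 0, 2, 0]; VV[2]=max(VV[2],msg_vec) then VV[2][2]++ -> VV[2]=[3, 0, 3, 0]
Final vectors: VV[0]=[3, 0, 2, 0]; VV[1]=[0, 1, 0, 0]; VV[2]=[3, 0, 3, 0]; VV[3]=[0, 0, 0, 2]

Answer: 3 0 3 0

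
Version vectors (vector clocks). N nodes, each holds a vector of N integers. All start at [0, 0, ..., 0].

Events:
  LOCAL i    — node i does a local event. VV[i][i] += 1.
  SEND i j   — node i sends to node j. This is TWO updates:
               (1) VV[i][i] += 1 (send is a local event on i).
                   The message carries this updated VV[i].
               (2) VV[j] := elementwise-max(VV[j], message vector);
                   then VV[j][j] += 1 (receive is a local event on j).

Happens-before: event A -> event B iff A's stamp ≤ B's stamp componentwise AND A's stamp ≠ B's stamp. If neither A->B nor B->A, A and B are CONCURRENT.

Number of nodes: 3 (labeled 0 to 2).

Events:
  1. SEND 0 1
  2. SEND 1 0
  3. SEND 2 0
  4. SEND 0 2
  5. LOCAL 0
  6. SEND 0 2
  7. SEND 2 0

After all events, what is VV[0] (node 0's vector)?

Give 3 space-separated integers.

Initial: VV[0]=[0, 0, 0]
Initial: VV[1]=[0, 0, 0]
Initial: VV[2]=[0, 0, 0]
Event 1: SEND 0->1: VV[0][0]++ -> VV[0]=[1, 0, 0], msg_vec=[1, 0, 0]; VV[1]=max(VV[1],msg_vec) then VV[1][1]++ -> VV[1]=[1, 1, 0]
Event 2: SEND 1->0: VV[1][1]++ -> VV[1]=[1, 2, 0], msg_vec=[1, 2, 0]; VV[0]=max(VV[0],msg_vec) then VV[0][0]++ -> VV[0]=[2, 2, 0]
Event 3: SEND 2->0: VV[2][2]++ -> VV[2]=[0, 0, 1], msg_vec=[0, 0, 1]; VV[0]=max(VV[0],msg_vec) then VV[0][0]++ -> VV[0]=[3, 2, 1]
Event 4: SEND 0->2: VV[0][0]++ -> VV[0]=[4, 2, 1], msg_vec=[4, 2, 1]; VV[2]=max(VV[2],msg_vec) then VV[2][2]++ -> VV[2]=[4, 2, 2]
Event 5: LOCAL 0: VV[0][0]++ -> VV[0]=[5, 2, 1]
Event 6: SEND 0->2: VV[0][0]++ -> VV[0]=[6, 2, 1], msg_vec=[6, 2, 1]; VV[2]=max(VV[2],msg_vec) then VV[2][2]++ -> VV[2]=[6, 2, 3]
Event 7: SEND 2->0: VV[2][2]++ -> VV[2]=[6, 2, 4], msg_vec=[6, 2, 4]; VV[0]=max(VV[0],msg_vec) then VV[0][0]++ -> VV[0]=[7, 2, 4]
Final vectors: VV[0]=[7, 2, 4]; VV[1]=[1, 2, 0]; VV[2]=[6, 2, 4]

Answer: 7 2 4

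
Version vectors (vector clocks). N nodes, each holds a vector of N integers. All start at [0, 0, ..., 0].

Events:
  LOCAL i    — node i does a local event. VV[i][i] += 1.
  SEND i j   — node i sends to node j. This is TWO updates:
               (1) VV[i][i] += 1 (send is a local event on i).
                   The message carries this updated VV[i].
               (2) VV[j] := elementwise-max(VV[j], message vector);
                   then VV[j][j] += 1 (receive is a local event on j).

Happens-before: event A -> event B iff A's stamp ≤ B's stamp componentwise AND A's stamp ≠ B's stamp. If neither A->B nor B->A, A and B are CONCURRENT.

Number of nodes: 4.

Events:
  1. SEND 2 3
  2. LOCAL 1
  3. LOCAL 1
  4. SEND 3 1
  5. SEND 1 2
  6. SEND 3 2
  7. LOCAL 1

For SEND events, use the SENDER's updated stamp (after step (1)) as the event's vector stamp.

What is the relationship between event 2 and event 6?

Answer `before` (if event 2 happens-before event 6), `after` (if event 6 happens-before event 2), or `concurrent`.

Answer: concurrent

Derivation:
Initial: VV[0]=[0, 0, 0, 0]
Initial: VV[1]=[0, 0, 0, 0]
Initial: VV[2]=[0, 0, 0, 0]
Initial: VV[3]=[0, 0, 0, 0]
Event 1: SEND 2->3: VV[2][2]++ -> VV[2]=[0, 0, 1, 0], msg_vec=[0, 0, 1, 0]; VV[3]=max(VV[3],msg_vec) then VV[3][3]++ -> VV[3]=[0, 0, 1, 1]
Event 2: LOCAL 1: VV[1][1]++ -> VV[1]=[0, 1, 0, 0]
Event 3: LOCAL 1: VV[1][1]++ -> VV[1]=[0, 2, 0, 0]
Event 4: SEND 3->1: VV[3][3]++ -> VV[3]=[0, 0, 1, 2], msg_vec=[0, 0, 1, 2]; VV[1]=max(VV[1],msg_vec) then VV[1][1]++ -> VV[1]=[0, 3, 1, 2]
Event 5: SEND 1->2: VV[1][1]++ -> VV[1]=[0, 4, 1, 2], msg_vec=[0, 4, 1, 2]; VV[2]=max(VV[2],msg_vec) then VV[2][2]++ -> VV[2]=[0, 4, 2, 2]
Event 6: SEND 3->2: VV[3][3]++ -> VV[3]=[0, 0, 1, 3], msg_vec=[0, 0, 1, 3]; VV[2]=max(VV[2],msg_vec) then VV[2][2]++ -> VV[2]=[0, 4, 3, 3]
Event 7: LOCAL 1: VV[1][1]++ -> VV[1]=[0, 5, 1, 2]
Event 2 stamp: [0, 1, 0, 0]
Event 6 stamp: [0, 0, 1, 3]
[0, 1, 0, 0] <= [0, 0, 1, 3]? False
[0, 0, 1, 3] <= [0, 1, 0, 0]? False
Relation: concurrent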